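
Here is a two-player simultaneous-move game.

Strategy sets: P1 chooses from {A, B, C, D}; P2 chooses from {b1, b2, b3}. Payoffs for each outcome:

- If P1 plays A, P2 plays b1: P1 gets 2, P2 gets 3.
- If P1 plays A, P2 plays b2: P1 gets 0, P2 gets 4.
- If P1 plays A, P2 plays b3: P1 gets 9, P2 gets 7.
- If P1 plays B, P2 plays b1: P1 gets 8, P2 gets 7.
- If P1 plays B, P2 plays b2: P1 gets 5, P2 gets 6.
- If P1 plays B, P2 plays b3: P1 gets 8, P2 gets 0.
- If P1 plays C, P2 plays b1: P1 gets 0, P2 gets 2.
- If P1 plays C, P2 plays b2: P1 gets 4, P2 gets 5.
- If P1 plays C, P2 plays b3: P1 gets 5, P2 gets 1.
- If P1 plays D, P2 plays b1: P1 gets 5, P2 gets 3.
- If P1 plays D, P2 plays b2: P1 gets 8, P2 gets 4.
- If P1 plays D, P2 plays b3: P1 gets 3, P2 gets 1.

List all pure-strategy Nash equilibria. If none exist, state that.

The pure Nash equilibria are (A, b3) and (B, b1) and (D, b2).

P1 against b1: payoffs 2, 8, 0, 5 → best response B.
P1 against b2: payoffs 0, 5, 4, 8 → best response D.
P1 against b3: payoffs 9, 8, 5, 3 → best response A.
P2 against A: payoffs 3, 4, 7 → best response b3.
P2 against B: payoffs 7, 6, 0 → best response b1.
P2 against C: payoffs 2, 5, 1 → best response b2.
P2 against D: payoffs 3, 4, 1 → best response b2.
Mutual best responses: (A, b3); (B, b1); (D, b2).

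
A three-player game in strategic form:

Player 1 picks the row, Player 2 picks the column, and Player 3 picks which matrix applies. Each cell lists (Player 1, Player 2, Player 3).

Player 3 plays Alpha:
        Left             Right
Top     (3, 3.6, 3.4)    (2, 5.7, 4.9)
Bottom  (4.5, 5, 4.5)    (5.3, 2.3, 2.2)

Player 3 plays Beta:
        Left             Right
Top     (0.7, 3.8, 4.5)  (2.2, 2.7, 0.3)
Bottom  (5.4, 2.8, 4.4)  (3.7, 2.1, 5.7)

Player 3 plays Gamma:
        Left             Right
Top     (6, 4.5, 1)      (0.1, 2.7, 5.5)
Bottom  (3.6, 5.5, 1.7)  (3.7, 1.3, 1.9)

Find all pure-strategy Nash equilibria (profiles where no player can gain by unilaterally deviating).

(Top, Left, Alpha): Player 1 can switch to Bottom (3 → 4.5). Not NE.
(Top, Left, Beta): Player 1 can switch to Bottom (0.7 → 5.4). Not NE.
(Top, Left, Gamma): Player 3 can switch to Alpha (1 → 3.4). Not NE.
(Top, Right, Alpha): Player 1 can switch to Bottom (2 → 5.3). Not NE.
(Top, Right, Beta): Player 1 can switch to Bottom (2.2 → 3.7). Not NE.
(Top, Right, Gamma): Player 1 can switch to Bottom (0.1 → 3.7). Not NE.
(Bottom, Left, Alpha): Player 1 gets 4.5, best alternative 3; Player 2 gets 5, best alternative 2.3; Player 3 gets 4.5, best alternative 4.4. No profitable deviation — NE.
(Bottom, Left, Beta): Player 3 can switch to Alpha (4.4 → 4.5). Not NE.
(Bottom, Left, Gamma): Player 1 can switch to Top (3.6 → 6). Not NE.
(Bottom, Right, Alpha): Player 2 can switch to Left (2.3 → 5). Not NE.
(Bottom, Right, Beta): Player 2 can switch to Left (2.1 → 2.8). Not NE.
(The remaining 1 profile has a profitable deviation by the same check.)

(Bottom, Left, Alpha)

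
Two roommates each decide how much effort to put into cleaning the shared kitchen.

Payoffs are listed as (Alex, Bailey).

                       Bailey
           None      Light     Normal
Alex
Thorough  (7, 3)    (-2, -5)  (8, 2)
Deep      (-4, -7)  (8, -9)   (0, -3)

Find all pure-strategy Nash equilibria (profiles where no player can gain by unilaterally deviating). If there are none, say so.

(Thorough, None)

For each strategy profile, look for a profitable unilateral deviation.
(Thorough, None): Alex gets 7, best alternative -4; Bailey gets 3, best alternative 2. No profitable deviation — NE.
(Thorough, Light): Alex can switch to Deep (-2 → 8). Not NE.
(Thorough, Normal): Bailey can switch to None (2 → 3). Not NE.
(Deep, None): Alex can switch to Thorough (-4 → 7). Not NE.
(Deep, Light): Bailey can switch to None (-9 → -7). Not NE.
(Deep, Normal): Alex can switch to Thorough (0 → 8). Not NE.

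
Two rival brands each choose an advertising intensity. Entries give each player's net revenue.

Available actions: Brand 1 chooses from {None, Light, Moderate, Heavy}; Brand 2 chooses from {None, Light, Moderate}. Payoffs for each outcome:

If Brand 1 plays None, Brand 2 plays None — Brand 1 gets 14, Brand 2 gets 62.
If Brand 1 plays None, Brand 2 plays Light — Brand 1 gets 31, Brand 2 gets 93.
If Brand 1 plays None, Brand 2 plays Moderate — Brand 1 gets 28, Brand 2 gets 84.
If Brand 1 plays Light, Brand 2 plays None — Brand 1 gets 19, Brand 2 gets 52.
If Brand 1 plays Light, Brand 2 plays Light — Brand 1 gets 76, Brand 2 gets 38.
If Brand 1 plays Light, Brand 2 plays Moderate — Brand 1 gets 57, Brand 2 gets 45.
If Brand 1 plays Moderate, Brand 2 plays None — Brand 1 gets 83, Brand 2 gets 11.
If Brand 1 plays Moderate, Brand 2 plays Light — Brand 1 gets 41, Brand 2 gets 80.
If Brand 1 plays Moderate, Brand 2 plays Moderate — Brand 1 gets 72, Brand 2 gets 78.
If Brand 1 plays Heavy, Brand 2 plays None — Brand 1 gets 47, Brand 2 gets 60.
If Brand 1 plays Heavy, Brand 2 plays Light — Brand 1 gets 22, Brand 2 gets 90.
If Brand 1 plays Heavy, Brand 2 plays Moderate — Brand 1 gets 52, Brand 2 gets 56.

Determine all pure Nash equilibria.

(None, None): Brand 1 can switch to Light (14 → 19). Not NE.
(None, Light): Brand 1 can switch to Light (31 → 76). Not NE.
(None, Moderate): Brand 1 can switch to Light (28 → 57). Not NE.
(Light, None): Brand 1 can switch to Moderate (19 → 83). Not NE.
(Light, Light): Brand 2 can switch to None (38 → 52). Not NE.
(Light, Moderate): Brand 1 can switch to Moderate (57 → 72). Not NE.
(Moderate, None): Brand 2 can switch to Light (11 → 80). Not NE.
(Moderate, Light): Brand 1 can switch to Light (41 → 76). Not NE.
(Moderate, Moderate): Brand 2 can switch to Light (78 → 80). Not NE.
(Heavy, None): Brand 1 can switch to Moderate (47 → 83). Not NE.
(Heavy, Light): Brand 1 can switch to None (22 → 31). Not NE.
(Heavy, Moderate): Brand 1 can switch to Light (52 → 57). Not NE.

This game has no pure Nash equilibrium.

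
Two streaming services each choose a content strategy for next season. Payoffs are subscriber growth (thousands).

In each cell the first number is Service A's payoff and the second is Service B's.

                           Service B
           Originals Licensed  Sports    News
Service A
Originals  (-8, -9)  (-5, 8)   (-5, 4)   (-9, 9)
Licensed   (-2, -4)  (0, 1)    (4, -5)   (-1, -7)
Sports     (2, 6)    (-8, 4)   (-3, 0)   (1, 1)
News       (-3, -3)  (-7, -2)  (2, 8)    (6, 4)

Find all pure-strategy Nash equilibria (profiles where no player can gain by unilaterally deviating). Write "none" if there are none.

For each strategy profile, look for a profitable unilateral deviation.
(Originals, Originals): Service A can switch to Licensed (-8 → -2). Not NE.
(Originals, Licensed): Service A can switch to Licensed (-5 → 0). Not NE.
(Originals, Sports): Service A can switch to Licensed (-5 → 4). Not NE.
(Originals, News): Service A can switch to Licensed (-9 → -1). Not NE.
(Licensed, Originals): Service A can switch to Sports (-2 → 2). Not NE.
(Licensed, Licensed): Service A gets 0, best alternative -5; Service B gets 1, best alternative -4. No profitable deviation — NE.
(Licensed, Sports): Service B can switch to Originals (-5 → -4). Not NE.
(Licensed, News): Service A can switch to Sports (-1 → 1). Not NE.
(Sports, Originals): Service A gets 2, best alternative -2; Service B gets 6, best alternative 4. No profitable deviation — NE.
(Sports, Licensed): Service A can switch to Originals (-8 → -5). Not NE.
(Sports, Sports): Service A can switch to Licensed (-3 → 4). Not NE.
(Sports, News): Service A can switch to News (1 → 6). Not NE.
(News, Originals): Service A can switch to Licensed (-3 → -2). Not NE.
(News, Licensed): Service A can switch to Originals (-7 → -5). Not NE.
(The remaining 2 profiles each have a profitable deviation by the same check.)

The pure Nash equilibria are (Licensed, Licensed); (Sports, Originals).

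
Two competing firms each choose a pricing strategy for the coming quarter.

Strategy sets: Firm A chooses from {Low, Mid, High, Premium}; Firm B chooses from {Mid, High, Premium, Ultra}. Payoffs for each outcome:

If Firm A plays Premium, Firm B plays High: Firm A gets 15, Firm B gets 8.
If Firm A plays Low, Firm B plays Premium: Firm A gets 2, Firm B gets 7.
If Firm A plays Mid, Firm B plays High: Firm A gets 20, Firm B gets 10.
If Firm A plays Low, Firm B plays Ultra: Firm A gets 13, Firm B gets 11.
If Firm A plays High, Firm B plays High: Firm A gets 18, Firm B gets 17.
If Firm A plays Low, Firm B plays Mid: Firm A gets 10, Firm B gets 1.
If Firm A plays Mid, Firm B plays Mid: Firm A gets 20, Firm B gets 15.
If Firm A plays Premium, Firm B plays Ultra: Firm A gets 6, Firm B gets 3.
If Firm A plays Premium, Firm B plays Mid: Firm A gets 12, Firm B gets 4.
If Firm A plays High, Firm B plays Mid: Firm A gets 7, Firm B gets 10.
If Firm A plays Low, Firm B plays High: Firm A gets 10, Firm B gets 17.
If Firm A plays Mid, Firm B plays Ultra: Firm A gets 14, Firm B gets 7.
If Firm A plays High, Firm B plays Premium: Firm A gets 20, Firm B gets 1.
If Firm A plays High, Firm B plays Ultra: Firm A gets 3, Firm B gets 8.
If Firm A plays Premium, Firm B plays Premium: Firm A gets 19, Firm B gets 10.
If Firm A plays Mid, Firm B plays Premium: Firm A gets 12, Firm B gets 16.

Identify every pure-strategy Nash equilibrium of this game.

There is no pure-strategy Nash equilibrium.

For each strategy profile, look for a profitable unilateral deviation.
(Low, Mid): Firm A can switch to Mid (10 → 20). Not NE.
(Low, High): Firm A can switch to Mid (10 → 20). Not NE.
(Low, Premium): Firm A can switch to Mid (2 → 12). Not NE.
(Low, Ultra): Firm A can switch to Mid (13 → 14). Not NE.
(Mid, Mid): Firm B can switch to Premium (15 → 16). Not NE.
(Mid, High): Firm B can switch to Mid (10 → 15). Not NE.
(The remaining 10 profiles each have a profitable deviation by the same check.)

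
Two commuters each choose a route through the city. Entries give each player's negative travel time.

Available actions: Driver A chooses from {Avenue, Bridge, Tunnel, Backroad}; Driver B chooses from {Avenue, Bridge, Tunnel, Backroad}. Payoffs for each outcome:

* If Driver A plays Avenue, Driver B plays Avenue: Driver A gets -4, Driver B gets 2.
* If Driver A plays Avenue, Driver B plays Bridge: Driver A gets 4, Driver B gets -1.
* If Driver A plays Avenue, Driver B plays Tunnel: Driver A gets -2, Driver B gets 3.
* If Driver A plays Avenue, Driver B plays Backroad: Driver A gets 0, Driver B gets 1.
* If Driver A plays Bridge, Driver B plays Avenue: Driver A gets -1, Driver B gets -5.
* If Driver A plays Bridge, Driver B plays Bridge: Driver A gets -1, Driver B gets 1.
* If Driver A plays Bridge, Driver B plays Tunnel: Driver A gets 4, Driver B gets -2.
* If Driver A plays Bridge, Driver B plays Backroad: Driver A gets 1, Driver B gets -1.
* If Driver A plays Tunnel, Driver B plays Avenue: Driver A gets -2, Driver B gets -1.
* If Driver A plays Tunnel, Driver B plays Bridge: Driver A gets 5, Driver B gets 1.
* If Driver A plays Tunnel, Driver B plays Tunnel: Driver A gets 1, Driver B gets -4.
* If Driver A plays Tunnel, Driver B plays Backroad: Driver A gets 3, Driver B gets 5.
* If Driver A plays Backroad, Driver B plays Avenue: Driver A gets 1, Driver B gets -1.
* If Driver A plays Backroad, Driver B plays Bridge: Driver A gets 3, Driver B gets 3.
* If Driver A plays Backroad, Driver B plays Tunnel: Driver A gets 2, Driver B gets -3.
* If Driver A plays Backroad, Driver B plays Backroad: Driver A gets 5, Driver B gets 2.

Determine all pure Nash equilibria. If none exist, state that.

Mark each player's best response to every combination of opponents' strategies; a profile where every player is best-responding is a pure Nash equilibrium.
Driver A against Avenue: payoffs -4, -1, -2, 1 → best response Backroad.
Driver A against Bridge: payoffs 4, -1, 5, 3 → best response Tunnel.
Driver A against Tunnel: payoffs -2, 4, 1, 2 → best response Bridge.
Driver A against Backroad: payoffs 0, 1, 3, 5 → best response Backroad.
Driver B against Avenue: payoffs 2, -1, 3, 1 → best response Tunnel.
Driver B against Bridge: payoffs -5, 1, -2, -1 → best response Bridge.
Driver B against Tunnel: payoffs -1, 1, -4, 5 → best response Backroad.
Driver B against Backroad: payoffs -1, 3, -3, 2 → best response Bridge.
No profile is a mutual best response for all players.

none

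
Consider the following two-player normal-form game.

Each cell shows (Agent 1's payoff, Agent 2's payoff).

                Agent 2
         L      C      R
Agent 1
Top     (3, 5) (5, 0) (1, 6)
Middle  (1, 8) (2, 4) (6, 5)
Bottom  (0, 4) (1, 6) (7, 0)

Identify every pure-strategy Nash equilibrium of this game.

(Top, L): Agent 2 can switch to R (5 → 6). Not NE.
(Top, C): Agent 2 can switch to L (0 → 5). Not NE.
(Top, R): Agent 1 can switch to Middle (1 → 6). Not NE.
(Middle, L): Agent 1 can switch to Top (1 → 3). Not NE.
(Middle, C): Agent 1 can switch to Top (2 → 5). Not NE.
(Middle, R): Agent 1 can switch to Bottom (6 → 7). Not NE.
(The remaining 3 profiles each have a profitable deviation by the same check.)

There is no pure-strategy Nash equilibrium.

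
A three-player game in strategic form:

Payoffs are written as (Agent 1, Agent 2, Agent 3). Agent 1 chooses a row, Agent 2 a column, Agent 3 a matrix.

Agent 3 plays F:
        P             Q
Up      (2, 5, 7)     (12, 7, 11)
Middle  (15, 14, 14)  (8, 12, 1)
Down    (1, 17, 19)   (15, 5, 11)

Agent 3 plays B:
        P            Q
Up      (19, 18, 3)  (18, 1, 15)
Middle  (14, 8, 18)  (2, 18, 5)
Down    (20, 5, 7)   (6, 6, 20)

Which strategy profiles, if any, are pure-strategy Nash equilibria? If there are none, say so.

(Up, P, F): Agent 1 can switch to Middle (2 → 15). Not NE.
(Up, P, B): Agent 1 can switch to Down (19 → 20). Not NE.
(Up, Q, F): Agent 1 can switch to Down (12 → 15). Not NE.
(Up, Q, B): Agent 2 can switch to P (1 → 18). Not NE.
(Middle, P, F): Agent 3 can switch to B (14 → 18). Not NE.
(Middle, P, B): Agent 1 can switch to Up (14 → 19). Not NE.
(Middle, Q, F): Agent 1 can switch to Up (8 → 12). Not NE.
(Middle, Q, B): Agent 1 can switch to Up (2 → 18). Not NE.
(Down, P, F): Agent 1 can switch to Up (1 → 2). Not NE.
(Down, P, B): Agent 2 can switch to Q (5 → 6). Not NE.
(The remaining 2 profiles each have a profitable deviation by the same check.)

There is no pure-strategy Nash equilibrium.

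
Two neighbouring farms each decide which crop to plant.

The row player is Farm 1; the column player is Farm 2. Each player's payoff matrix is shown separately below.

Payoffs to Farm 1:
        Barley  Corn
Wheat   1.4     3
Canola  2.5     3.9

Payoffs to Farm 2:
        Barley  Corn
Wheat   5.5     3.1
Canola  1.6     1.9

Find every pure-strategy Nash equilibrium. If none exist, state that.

Pure NE: (Canola, Corn)

Farm 1 against Barley: payoffs 1.4, 2.5 → best response Canola.
Farm 1 against Corn: payoffs 3, 3.9 → best response Canola.
Farm 2 against Wheat: payoffs 5.5, 3.1 → best response Barley.
Farm 2 against Canola: payoffs 1.6, 1.9 → best response Corn.
Mutual best responses: (Canola, Corn).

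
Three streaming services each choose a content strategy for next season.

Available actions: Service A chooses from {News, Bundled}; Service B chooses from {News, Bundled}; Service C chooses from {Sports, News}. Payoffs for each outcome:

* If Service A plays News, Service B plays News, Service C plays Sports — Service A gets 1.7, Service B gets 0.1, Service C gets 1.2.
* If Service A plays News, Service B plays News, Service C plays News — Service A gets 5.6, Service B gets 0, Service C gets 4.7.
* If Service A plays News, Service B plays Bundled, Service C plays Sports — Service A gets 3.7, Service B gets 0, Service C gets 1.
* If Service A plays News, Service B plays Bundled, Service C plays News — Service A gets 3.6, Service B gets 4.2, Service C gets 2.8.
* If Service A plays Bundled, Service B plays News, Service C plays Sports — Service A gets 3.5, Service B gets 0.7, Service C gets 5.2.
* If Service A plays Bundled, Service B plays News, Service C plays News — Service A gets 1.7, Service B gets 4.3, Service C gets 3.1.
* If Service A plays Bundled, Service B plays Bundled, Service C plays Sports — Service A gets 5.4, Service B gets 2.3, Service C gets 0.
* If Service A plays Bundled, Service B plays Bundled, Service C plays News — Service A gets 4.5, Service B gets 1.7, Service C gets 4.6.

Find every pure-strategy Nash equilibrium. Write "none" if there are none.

(News, News, Sports): Service A can switch to Bundled (1.7 → 3.5). Not NE.
(News, News, News): Service B can switch to Bundled (0 → 4.2). Not NE.
(News, Bundled, Sports): Service A can switch to Bundled (3.7 → 5.4). Not NE.
(News, Bundled, News): Service A can switch to Bundled (3.6 → 4.5). Not NE.
(Bundled, News, Sports): Service B can switch to Bundled (0.7 → 2.3). Not NE.
(Bundled, News, News): Service A can switch to News (1.7 → 5.6). Not NE.
(Bundled, Bundled, Sports): Service C can switch to News (0 → 4.6). Not NE.
(Bundled, Bundled, News): Service B can switch to News (1.7 → 4.3). Not NE.

There is no pure-strategy Nash equilibrium.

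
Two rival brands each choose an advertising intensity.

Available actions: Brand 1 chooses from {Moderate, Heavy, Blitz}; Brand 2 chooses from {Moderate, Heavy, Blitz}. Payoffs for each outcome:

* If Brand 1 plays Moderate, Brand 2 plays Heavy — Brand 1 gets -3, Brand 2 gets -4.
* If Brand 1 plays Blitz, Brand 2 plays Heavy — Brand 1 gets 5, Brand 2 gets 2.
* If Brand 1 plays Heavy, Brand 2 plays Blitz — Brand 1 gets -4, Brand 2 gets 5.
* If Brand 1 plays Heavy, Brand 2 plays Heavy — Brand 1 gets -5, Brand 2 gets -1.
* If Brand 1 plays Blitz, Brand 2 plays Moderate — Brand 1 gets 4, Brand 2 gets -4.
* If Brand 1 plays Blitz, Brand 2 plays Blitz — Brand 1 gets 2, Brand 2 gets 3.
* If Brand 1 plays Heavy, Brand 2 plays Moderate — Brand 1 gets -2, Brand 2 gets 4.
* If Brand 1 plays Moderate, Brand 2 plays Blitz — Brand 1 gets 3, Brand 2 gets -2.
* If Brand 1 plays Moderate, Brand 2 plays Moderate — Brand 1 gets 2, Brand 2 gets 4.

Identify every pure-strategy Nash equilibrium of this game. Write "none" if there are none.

There is no pure-strategy Nash equilibrium.

(Moderate, Moderate): Brand 1 can switch to Blitz (2 → 4). Not NE.
(Moderate, Heavy): Brand 1 can switch to Blitz (-3 → 5). Not NE.
(Moderate, Blitz): Brand 2 can switch to Moderate (-2 → 4). Not NE.
(Heavy, Moderate): Brand 1 can switch to Moderate (-2 → 2). Not NE.
(Heavy, Heavy): Brand 1 can switch to Moderate (-5 → -3). Not NE.
(Heavy, Blitz): Brand 1 can switch to Moderate (-4 → 3). Not NE.
(Blitz, Moderate): Brand 2 can switch to Heavy (-4 → 2). Not NE.
(Blitz, Heavy): Brand 2 can switch to Blitz (2 → 3). Not NE.
(Blitz, Blitz): Brand 1 can switch to Moderate (2 → 3). Not NE.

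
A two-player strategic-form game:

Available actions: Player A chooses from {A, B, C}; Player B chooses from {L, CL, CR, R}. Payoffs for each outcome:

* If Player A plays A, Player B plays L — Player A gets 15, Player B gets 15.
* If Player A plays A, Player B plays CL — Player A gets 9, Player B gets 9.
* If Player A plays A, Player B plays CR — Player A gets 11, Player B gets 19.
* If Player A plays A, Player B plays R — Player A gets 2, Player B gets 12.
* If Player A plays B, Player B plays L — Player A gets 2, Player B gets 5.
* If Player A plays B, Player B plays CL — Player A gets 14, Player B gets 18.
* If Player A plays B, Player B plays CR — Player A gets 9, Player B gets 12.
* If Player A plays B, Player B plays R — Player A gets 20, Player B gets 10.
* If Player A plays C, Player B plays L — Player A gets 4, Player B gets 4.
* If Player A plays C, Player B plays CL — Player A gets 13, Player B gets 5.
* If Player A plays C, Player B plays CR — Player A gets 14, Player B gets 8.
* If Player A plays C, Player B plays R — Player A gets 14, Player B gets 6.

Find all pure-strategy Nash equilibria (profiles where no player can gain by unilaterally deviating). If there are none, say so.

(A, L): Player B can switch to CR (15 → 19). Not NE.
(A, CL): Player A can switch to B (9 → 14). Not NE.
(A, CR): Player A can switch to C (11 → 14). Not NE.
(A, R): Player A can switch to B (2 → 20). Not NE.
(B, L): Player A can switch to A (2 → 15). Not NE.
(B, CL): Player A gets 14, best alternative 13; Player B gets 18, best alternative 12. No profitable deviation — NE.
(B, CR): Player A can switch to A (9 → 11). Not NE.
(B, R): Player B can switch to CL (10 → 18). Not NE.
(C, L): Player A can switch to A (4 → 15). Not NE.
(C, CL): Player A can switch to B (13 → 14). Not NE.
(C, CR): Player A gets 14, best alternative 11; Player B gets 8, best alternative 6. No profitable deviation — NE.
(C, R): Player A can switch to B (14 → 20). Not NE.

The pure Nash equilibria are (B, CL); (C, CR).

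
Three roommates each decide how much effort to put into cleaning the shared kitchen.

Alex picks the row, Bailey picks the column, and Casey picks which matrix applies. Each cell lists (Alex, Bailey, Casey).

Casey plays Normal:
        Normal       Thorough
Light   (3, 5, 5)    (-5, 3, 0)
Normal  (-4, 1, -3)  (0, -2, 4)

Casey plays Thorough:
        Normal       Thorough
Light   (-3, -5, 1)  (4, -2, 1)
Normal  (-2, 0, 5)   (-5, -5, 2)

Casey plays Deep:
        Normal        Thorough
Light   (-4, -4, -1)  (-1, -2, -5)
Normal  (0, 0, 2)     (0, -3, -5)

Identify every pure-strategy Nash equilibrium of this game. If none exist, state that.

(Light, Normal, Normal); (Light, Thorough, Thorough); (Normal, Normal, Thorough)

Alex against (Normal, Normal): payoffs 3, -4 → best response Light.
Alex against (Normal, Thorough): payoffs -3, -2 → best response Normal.
Alex against (Normal, Deep): payoffs -4, 0 → best response Normal.
Alex against (Thorough, Normal): payoffs -5, 0 → best response Normal.
Alex against (Thorough, Thorough): payoffs 4, -5 → best response Light.
Alex against (Thorough, Deep): payoffs -1, 0 → best response Normal.
Bailey against (Light, Normal): payoffs 5, 3 → best response Normal.
Bailey against (Light, Thorough): payoffs -5, -2 → best response Thorough.
Bailey against (Light, Deep): payoffs -4, -2 → best response Thorough.
Bailey against (Normal, Normal): payoffs 1, -2 → best response Normal.
Bailey against (Normal, Thorough): payoffs 0, -5 → best response Normal.
Bailey against (Normal, Deep): payoffs 0, -3 → best response Normal.
Casey against (Light, Normal): payoffs 5, 1, -1 → best response Normal.
Casey against (Light, Thorough): payoffs 0, 1, -5 → best response Thorough.
Casey against (Normal, Normal): payoffs -3, 5, 2 → best response Thorough.
Casey against (Normal, Thorough): payoffs 4, 2, -5 → best response Normal.
Mutual best responses: (Light, Normal, Normal); (Light, Thorough, Thorough); (Normal, Normal, Thorough).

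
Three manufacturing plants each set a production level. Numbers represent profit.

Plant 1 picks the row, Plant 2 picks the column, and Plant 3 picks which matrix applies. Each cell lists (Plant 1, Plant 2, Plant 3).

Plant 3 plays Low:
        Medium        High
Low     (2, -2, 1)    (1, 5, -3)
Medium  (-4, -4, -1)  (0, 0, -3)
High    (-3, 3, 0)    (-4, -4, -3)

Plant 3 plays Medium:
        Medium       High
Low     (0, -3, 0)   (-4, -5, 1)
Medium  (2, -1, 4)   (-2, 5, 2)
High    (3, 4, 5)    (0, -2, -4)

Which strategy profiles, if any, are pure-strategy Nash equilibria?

Check each profile: it is a Nash equilibrium iff no player can strictly gain by switching unilaterally.
(Low, Medium, Low): Plant 2 can switch to High (-2 → 5). Not NE.
(Low, Medium, Medium): Plant 1 can switch to Medium (0 → 2). Not NE.
(Low, High, Low): Plant 3 can switch to Medium (-3 → 1). Not NE.
(Low, High, Medium): Plant 1 can switch to Medium (-4 → -2). Not NE.
(Medium, Medium, Low): Plant 1 can switch to Low (-4 → 2). Not NE.
(Medium, Medium, Medium): Plant 1 can switch to High (2 → 3). Not NE.
(Medium, High, Low): Plant 1 can switch to Low (0 → 1). Not NE.
(Medium, High, Medium): Plant 1 can switch to High (-2 → 0). Not NE.
(High, Medium, Medium): Plant 1 gets 3, best alternative 2; Plant 2 gets 4, best alternative -2; Plant 3 gets 5, best alternative 0. No profitable deviation — NE.
(The remaining 3 profiles each have a profitable deviation by the same check.)

(High, Medium, Medium)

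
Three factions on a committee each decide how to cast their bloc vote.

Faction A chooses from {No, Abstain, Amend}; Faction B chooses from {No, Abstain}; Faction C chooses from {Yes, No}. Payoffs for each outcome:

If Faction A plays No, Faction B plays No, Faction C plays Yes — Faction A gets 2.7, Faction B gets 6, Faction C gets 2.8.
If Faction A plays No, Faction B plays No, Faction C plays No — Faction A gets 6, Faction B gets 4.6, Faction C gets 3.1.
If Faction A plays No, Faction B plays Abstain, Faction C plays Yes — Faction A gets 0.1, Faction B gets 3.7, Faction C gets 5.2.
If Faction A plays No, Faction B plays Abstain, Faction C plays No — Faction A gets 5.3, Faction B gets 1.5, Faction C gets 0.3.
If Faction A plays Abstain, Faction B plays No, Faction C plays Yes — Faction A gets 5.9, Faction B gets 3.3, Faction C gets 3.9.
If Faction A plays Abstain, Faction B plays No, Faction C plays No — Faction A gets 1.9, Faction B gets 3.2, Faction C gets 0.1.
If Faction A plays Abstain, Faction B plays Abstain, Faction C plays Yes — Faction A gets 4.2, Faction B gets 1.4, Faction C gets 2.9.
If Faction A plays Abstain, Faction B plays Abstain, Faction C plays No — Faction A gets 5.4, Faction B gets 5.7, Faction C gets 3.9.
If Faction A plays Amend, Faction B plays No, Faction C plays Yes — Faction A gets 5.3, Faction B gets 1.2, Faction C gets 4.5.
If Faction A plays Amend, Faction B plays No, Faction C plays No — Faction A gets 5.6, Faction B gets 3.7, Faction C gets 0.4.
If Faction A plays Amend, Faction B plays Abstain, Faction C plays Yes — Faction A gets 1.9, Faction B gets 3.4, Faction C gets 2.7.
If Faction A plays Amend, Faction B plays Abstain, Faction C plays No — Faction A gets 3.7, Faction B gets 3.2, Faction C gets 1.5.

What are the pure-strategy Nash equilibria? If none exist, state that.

The pure Nash equilibria are (No, No, No) and (Abstain, No, Yes) and (Abstain, Abstain, No).

(No, No, Yes): Faction A can switch to Abstain (2.7 → 5.9). Not NE.
(No, No, No): Faction A gets 6, best alternative 5.6; Faction B gets 4.6, best alternative 1.5; Faction C gets 3.1, best alternative 2.8. No profitable deviation — NE.
(No, Abstain, Yes): Faction A can switch to Abstain (0.1 → 4.2). Not NE.
(No, Abstain, No): Faction A can switch to Abstain (5.3 → 5.4). Not NE.
(Abstain, No, Yes): Faction A gets 5.9, best alternative 5.3; Faction B gets 3.3, best alternative 1.4; Faction C gets 3.9, best alternative 0.1. No profitable deviation — NE.
(Abstain, No, No): Faction A can switch to No (1.9 → 6). Not NE.
(Abstain, Abstain, Yes): Faction B can switch to No (1.4 → 3.3). Not NE.
(Abstain, Abstain, No): Faction A gets 5.4, best alternative 5.3; Faction B gets 5.7, best alternative 3.2; Faction C gets 3.9, best alternative 2.9. No profitable deviation — NE.
(Amend, No, Yes): Faction A can switch to Abstain (5.3 → 5.9). Not NE.
(The remaining 3 profiles each have a profitable deviation by the same check.)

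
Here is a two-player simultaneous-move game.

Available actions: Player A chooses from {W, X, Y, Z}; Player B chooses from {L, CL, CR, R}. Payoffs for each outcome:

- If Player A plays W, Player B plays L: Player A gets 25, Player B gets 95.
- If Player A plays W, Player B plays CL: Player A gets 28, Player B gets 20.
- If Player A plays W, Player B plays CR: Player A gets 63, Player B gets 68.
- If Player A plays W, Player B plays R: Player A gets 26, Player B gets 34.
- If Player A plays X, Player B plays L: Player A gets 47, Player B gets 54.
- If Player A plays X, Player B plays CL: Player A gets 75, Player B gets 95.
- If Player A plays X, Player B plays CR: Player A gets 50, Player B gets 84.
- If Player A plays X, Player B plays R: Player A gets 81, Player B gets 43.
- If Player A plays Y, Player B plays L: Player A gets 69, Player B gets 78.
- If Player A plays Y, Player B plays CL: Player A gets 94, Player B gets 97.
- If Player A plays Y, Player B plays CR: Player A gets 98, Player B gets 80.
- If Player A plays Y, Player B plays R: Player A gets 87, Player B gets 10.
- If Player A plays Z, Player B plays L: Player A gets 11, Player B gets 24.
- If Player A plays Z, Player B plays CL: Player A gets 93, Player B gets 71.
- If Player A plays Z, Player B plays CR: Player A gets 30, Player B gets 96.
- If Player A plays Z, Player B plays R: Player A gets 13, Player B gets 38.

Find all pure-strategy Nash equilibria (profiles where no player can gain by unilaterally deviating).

Pure NE: (Y, CL)

For each player, find the best response to each opponent profile; mutual best responses are the pure NE.
Player A against L: payoffs 25, 47, 69, 11 → best response Y.
Player A against CL: payoffs 28, 75, 94, 93 → best response Y.
Player A against CR: payoffs 63, 50, 98, 30 → best response Y.
Player A against R: payoffs 26, 81, 87, 13 → best response Y.
Player B against W: payoffs 95, 20, 68, 34 → best response L.
Player B against X: payoffs 54, 95, 84, 43 → best response CL.
Player B against Y: payoffs 78, 97, 80, 10 → best response CL.
Player B against Z: payoffs 24, 71, 96, 38 → best response CR.
Mutual best responses: (Y, CL).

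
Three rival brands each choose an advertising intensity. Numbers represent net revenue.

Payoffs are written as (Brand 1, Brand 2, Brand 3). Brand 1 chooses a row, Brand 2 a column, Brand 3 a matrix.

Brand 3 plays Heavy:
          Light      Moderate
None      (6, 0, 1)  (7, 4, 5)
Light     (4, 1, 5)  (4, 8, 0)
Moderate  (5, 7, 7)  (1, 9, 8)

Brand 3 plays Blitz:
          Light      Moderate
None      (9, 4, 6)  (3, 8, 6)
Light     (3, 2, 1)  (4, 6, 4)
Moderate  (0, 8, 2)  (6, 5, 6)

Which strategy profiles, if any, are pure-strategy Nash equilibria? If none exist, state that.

Brand 1 against (Light, Heavy): payoffs 6, 4, 5 → best response None.
Brand 1 against (Light, Blitz): payoffs 9, 3, 0 → best response None.
Brand 1 against (Moderate, Heavy): payoffs 7, 4, 1 → best response None.
Brand 1 against (Moderate, Blitz): payoffs 3, 4, 6 → best response Moderate.
Brand 2 against (None, Heavy): payoffs 0, 4 → best response Moderate.
Brand 2 against (None, Blitz): payoffs 4, 8 → best response Moderate.
Brand 2 against (Light, Heavy): payoffs 1, 8 → best response Moderate.
Brand 2 against (Light, Blitz): payoffs 2, 6 → best response Moderate.
Brand 2 against (Moderate, Heavy): payoffs 7, 9 → best response Moderate.
Brand 2 against (Moderate, Blitz): payoffs 8, 5 → best response Light.
Brand 3 against (None, Light): payoffs 1, 6 → best response Blitz.
Brand 3 against (None, Moderate): payoffs 5, 6 → best response Blitz.
Brand 3 against (Light, Light): payoffs 5, 1 → best response Heavy.
Brand 3 against (Light, Moderate): payoffs 0, 4 → best response Blitz.
Brand 3 against (Moderate, Light): payoffs 7, 2 → best response Heavy.
Brand 3 against (Moderate, Moderate): payoffs 8, 6 → best response Heavy.
No profile is a mutual best response for all players.

This game has no pure Nash equilibrium.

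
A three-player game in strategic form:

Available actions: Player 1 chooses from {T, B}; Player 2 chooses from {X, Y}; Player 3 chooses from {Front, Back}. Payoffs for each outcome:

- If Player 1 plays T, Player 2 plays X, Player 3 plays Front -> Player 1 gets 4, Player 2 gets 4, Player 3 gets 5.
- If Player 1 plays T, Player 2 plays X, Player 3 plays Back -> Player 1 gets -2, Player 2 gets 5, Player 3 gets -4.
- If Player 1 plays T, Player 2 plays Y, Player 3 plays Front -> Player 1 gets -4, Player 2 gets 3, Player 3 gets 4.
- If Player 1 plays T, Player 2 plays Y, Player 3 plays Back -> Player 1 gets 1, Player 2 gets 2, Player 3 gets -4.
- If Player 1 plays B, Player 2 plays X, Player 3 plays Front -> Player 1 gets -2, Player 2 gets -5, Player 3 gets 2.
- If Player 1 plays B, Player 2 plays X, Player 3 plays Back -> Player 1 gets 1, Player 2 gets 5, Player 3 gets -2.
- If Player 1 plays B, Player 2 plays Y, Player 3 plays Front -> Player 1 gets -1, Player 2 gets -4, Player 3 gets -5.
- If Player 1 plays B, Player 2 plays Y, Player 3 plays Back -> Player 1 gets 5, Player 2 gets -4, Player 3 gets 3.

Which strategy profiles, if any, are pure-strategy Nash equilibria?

Check each profile: it is a Nash equilibrium iff no player can strictly gain by switching unilaterally.
(T, X, Front): Player 1 gets 4, best alternative -2; Player 2 gets 4, best alternative 3; Player 3 gets 5, best alternative -4. No profitable deviation — NE.
(T, X, Back): Player 1 can switch to B (-2 → 1). Not NE.
(T, Y, Front): Player 1 can switch to B (-4 → -1). Not NE.
(T, Y, Back): Player 1 can switch to B (1 → 5). Not NE.
(B, X, Front): Player 1 can switch to T (-2 → 4). Not NE.
(B, X, Back): Player 3 can switch to Front (-2 → 2). Not NE.
(B, Y, Front): Player 3 can switch to Back (-5 → 3). Not NE.
(B, Y, Back): Player 2 can switch to X (-4 → 5). Not NE.

(T, X, Front)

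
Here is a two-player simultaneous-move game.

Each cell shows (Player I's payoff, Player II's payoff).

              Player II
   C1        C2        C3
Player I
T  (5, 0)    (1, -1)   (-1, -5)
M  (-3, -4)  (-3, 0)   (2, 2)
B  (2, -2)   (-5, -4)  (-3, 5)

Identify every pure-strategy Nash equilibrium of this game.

The pure Nash equilibria are (T, C1); (M, C3).

Player I against C1: payoffs 5, -3, 2 → best response T.
Player I against C2: payoffs 1, -3, -5 → best response T.
Player I against C3: payoffs -1, 2, -3 → best response M.
Player II against T: payoffs 0, -1, -5 → best response C1.
Player II against M: payoffs -4, 0, 2 → best response C3.
Player II against B: payoffs -2, -4, 5 → best response C3.
Mutual best responses: (T, C1); (M, C3).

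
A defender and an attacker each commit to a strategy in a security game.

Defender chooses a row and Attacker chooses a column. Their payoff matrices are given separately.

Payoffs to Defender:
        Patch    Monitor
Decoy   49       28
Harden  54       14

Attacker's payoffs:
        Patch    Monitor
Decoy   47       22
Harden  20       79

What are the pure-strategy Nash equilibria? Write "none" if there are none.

(Decoy, Patch): Defender can switch to Harden (49 → 54). Not NE.
(Decoy, Monitor): Attacker can switch to Patch (22 → 47). Not NE.
(Harden, Patch): Attacker can switch to Monitor (20 → 79). Not NE.
(Harden, Monitor): Defender can switch to Decoy (14 → 28). Not NE.

none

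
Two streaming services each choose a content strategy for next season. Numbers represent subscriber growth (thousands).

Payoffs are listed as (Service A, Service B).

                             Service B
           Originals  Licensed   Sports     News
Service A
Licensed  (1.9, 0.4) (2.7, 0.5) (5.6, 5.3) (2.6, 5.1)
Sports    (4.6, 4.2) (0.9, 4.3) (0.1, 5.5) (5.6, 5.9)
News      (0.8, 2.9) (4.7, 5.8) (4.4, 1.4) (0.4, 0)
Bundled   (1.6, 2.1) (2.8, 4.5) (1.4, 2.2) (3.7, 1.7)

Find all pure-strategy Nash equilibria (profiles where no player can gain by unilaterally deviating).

(Licensed, Originals): Service A can switch to Sports (1.9 → 4.6). Not NE.
(Licensed, Licensed): Service A can switch to News (2.7 → 4.7). Not NE.
(Licensed, Sports): Service A gets 5.6, best alternative 4.4; Service B gets 5.3, best alternative 5.1. No profitable deviation — NE.
(Licensed, News): Service A can switch to Sports (2.6 → 5.6). Not NE.
(Sports, Originals): Service B can switch to Licensed (4.2 → 4.3). Not NE.
(Sports, Licensed): Service A can switch to Licensed (0.9 → 2.7). Not NE.
(Sports, Sports): Service A can switch to Licensed (0.1 → 5.6). Not NE.
(Sports, News): Service A gets 5.6, best alternative 3.7; Service B gets 5.9, best alternative 5.5. No profitable deviation — NE.
(News, Originals): Service A can switch to Licensed (0.8 → 1.9). Not NE.
(News, Licensed): Service A gets 4.7, best alternative 2.8; Service B gets 5.8, best alternative 2.9. No profitable deviation — NE.
(News, Sports): Service A can switch to Licensed (4.4 → 5.6). Not NE.
(News, News): Service A can switch to Licensed (0.4 → 2.6). Not NE.
(Bundled, Originals): Service A can switch to Licensed (1.6 → 1.9). Not NE.
(Bundled, Licensed): Service A can switch to News (2.8 → 4.7). Not NE.
(Bundled, Sports): Service A can switch to Licensed (1.4 → 5.6). Not NE.
(The remaining 1 profile has a profitable deviation by the same check.)

Pure-strategy Nash equilibria: (Licensed, Sports), (Sports, News), (News, Licensed)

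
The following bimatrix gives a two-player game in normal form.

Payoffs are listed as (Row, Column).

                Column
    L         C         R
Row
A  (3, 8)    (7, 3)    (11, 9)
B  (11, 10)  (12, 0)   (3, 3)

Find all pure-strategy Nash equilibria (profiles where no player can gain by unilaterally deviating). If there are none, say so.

Row against L: payoffs 3, 11 → best response B.
Row against C: payoffs 7, 12 → best response B.
Row against R: payoffs 11, 3 → best response A.
Column against A: payoffs 8, 3, 9 → best response R.
Column against B: payoffs 10, 0, 3 → best response L.
Mutual best responses: (A, R); (B, L).

Pure-strategy Nash equilibria: (A, R); (B, L)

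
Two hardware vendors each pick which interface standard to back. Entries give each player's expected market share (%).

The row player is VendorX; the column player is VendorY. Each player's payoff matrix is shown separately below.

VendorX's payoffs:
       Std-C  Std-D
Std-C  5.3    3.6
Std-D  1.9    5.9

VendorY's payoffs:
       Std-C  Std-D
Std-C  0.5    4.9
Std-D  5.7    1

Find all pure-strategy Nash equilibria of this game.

No pure-strategy Nash equilibrium.

(Std-C, Std-C): VendorY can switch to Std-D (0.5 → 4.9). Not NE.
(Std-C, Std-D): VendorX can switch to Std-D (3.6 → 5.9). Not NE.
(Std-D, Std-C): VendorX can switch to Std-C (1.9 → 5.3). Not NE.
(Std-D, Std-D): VendorY can switch to Std-C (1 → 5.7). Not NE.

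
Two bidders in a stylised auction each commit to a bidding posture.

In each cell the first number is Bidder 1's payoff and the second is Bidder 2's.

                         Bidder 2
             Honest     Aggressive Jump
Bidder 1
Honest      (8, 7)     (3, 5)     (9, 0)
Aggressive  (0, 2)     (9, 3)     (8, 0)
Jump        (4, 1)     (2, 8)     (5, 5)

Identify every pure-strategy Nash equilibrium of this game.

Pure-strategy Nash equilibria: (Honest, Honest) and (Aggressive, Aggressive)

For each strategy profile, look for a profitable unilateral deviation.
(Honest, Honest): Bidder 1 gets 8, best alternative 4; Bidder 2 gets 7, best alternative 5. No profitable deviation — NE.
(Honest, Aggressive): Bidder 1 can switch to Aggressive (3 → 9). Not NE.
(Honest, Jump): Bidder 2 can switch to Honest (0 → 7). Not NE.
(Aggressive, Honest): Bidder 1 can switch to Honest (0 → 8). Not NE.
(Aggressive, Aggressive): Bidder 1 gets 9, best alternative 3; Bidder 2 gets 3, best alternative 2. No profitable deviation — NE.
(Aggressive, Jump): Bidder 1 can switch to Honest (8 → 9). Not NE.
(Jump, Honest): Bidder 1 can switch to Honest (4 → 8). Not NE.
(Jump, Aggressive): Bidder 1 can switch to Honest (2 → 3). Not NE.
(Jump, Jump): Bidder 1 can switch to Honest (5 → 9). Not NE.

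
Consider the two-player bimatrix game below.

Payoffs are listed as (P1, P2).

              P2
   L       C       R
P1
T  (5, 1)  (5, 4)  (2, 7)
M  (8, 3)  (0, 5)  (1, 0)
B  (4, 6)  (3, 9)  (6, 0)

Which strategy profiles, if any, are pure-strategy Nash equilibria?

For each strategy profile, look for a profitable unilateral deviation.
(T, L): P1 can switch to M (5 → 8). Not NE.
(T, C): P2 can switch to R (4 → 7). Not NE.
(T, R): P1 can switch to B (2 → 6). Not NE.
(M, L): P2 can switch to C (3 → 5). Not NE.
(M, C): P1 can switch to T (0 → 5). Not NE.
(M, R): P1 can switch to T (1 → 2). Not NE.
(B, L): P1 can switch to T (4 → 5). Not NE.
(B, C): P1 can switch to T (3 → 5). Not NE.
(B, R): P2 can switch to L (0 → 6). Not NE.

There is no pure-strategy Nash equilibrium.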